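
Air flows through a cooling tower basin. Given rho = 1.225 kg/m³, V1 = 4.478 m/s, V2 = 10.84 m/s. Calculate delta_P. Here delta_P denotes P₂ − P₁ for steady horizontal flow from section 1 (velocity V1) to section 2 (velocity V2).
Formula: \Delta P = \frac{1}{2} \rho (V_1^2 - V_2^2)
delta_P = 0.5·1.225·(4.478² − 10.84²)/1000 = -0.05969 kPa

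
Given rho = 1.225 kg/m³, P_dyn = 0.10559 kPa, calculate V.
Formula: P_{dyn} = \frac{1}{2} \rho V^2
Substituting knowns: 0.10559 = 0.5·1.225·V²/1000
Solving for V: V = √(2·(0.10559·1000)/1.225) = 13.13 m/s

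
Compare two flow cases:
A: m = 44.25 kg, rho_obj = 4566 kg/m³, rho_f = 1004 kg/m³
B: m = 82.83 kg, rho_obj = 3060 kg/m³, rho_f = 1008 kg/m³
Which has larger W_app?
W_app(A) = 338.6 N, W_app(B) = 544.9 N. Answer: B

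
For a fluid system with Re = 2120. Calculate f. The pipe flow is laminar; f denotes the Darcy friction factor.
Formula: f = \frac{64}{Re}
f = 64/2120 = 0.03019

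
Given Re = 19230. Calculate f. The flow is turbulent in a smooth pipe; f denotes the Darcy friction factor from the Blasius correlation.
Formula: f = \frac{0.316}{Re^{0.25}}
f = 0.316/19230^0.25 = 0.02683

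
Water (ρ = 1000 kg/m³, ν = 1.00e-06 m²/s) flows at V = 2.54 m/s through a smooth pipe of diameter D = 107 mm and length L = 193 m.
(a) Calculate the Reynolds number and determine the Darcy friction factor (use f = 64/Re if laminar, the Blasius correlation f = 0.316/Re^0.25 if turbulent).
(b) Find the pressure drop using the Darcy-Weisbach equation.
(a) Re = V·D/ν = 2.54·0.107/1.00e-06 = 271780 → turbulent (Re > 4000); f = 0.316/Re^0.25 = 0.316/271780^0.25 = 0.01384 (Blasius is strictly valid for Re ≲ 1e5; used here as the smooth-pipe estimate the problem specifies)
(b) Darcy-Weisbach: ΔP = f·(L/D)·½ρV²/1000 = 0.01384·(193/0.107)·½·1000·2.54²/1000 = 80.53 kPa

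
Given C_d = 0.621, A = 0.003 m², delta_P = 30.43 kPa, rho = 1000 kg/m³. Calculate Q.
Formula: Q = C_d A \sqrt{\frac{2 \Delta P}{\rho}}
Q = 0.621·0.003·√(2·(30.43·1000)/1000)·1000 = 14.53 L/s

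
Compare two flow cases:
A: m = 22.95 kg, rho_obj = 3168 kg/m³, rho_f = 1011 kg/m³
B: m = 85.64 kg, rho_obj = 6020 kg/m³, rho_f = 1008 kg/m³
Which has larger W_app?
W_app(A) = 153.3 N, W_app(B) = 699.5 N. Answer: B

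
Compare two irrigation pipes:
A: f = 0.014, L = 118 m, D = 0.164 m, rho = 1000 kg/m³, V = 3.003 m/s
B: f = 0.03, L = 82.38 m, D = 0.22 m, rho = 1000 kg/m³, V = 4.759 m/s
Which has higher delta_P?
delta_P(A) = 45.42 kPa, delta_P(B) = 127.2 kPa. Answer: B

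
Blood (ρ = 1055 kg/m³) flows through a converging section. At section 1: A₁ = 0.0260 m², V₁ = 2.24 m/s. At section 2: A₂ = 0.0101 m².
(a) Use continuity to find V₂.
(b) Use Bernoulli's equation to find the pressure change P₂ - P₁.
(a) Continuity: A₁V₁=A₂V₂ -> V₂=A₁V₁/A₂=0.0260*2.24/0.0101=5.77 m/s
(b) Bernoulli: P₂-P₁=0.5*rho*(V₁^2-V₂^2)/1000=0.5*1055*(2.24^2-5.77^2)/1000=-14.92 kPa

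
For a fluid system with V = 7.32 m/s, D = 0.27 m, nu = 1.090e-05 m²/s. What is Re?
Formula: Re = \frac{V D}{\nu}
Re = 7.32·0.27/1.090e-05 = 181321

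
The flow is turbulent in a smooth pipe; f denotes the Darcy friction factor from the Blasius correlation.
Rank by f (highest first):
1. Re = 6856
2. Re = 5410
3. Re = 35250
Case 1: f = 0.03473
Case 2: f = 0.03685
Case 3: f = 0.02306
Ranking (highest first): 2, 1, 3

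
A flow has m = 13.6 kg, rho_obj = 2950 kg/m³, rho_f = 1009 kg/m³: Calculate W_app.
Formula: W_{app} = mg\left(1 - \frac{\rho_f}{\rho_{obj}}\right)
W_app = 13.6·9.81·(1 − 1009/2950) = 87.78 N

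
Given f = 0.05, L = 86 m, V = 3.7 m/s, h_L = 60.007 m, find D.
Formula: h_L = f \frac{L}{D} \frac{V^2}{2g}
Substituting knowns: 60.007 = 0.05·(86/D)·3.7²/(2·9.81)
Solving for D: D = 0.05·86·3.7²/(2·9.81·60.007) = 0.05 m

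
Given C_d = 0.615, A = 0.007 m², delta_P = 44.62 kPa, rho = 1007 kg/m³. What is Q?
Formula: Q = C_d A \sqrt{\frac{2 \Delta P}{\rho}}
Q = 0.615·0.007·√(2·(44.62·1000)/1007)·1000 = 40.53 L/s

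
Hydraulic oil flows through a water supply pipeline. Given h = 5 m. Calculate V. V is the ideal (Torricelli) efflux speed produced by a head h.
Formula: V = \sqrt{2 g h}
V = √(2·9.81·5) = 9.905 m/s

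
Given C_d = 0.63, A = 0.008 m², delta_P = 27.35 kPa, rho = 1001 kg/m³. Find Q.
Formula: Q = C_d A \sqrt{\frac{2 \Delta P}{\rho}}
Q = 0.63·0.008·√(2·(27.35·1000)/1001)·1000 = 37.26 L/s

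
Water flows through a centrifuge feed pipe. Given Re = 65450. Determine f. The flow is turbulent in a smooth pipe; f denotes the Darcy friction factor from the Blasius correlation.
Formula: f = \frac{0.316}{Re^{0.25}}
f = 0.316/65450^0.25 = 0.01976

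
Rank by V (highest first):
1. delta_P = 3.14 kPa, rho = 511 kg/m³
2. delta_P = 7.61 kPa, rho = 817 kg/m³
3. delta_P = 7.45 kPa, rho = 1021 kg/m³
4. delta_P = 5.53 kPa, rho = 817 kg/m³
Case 1: V = 3.506 m/s
Case 2: V = 4.316 m/s
Case 3: V = 3.82 m/s
Case 4: V = 3.679 m/s
Ranking (highest first): 2, 3, 4, 1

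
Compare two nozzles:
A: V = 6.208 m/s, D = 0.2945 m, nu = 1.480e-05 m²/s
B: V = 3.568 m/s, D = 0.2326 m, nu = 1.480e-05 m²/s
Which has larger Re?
Re(A) = 123531, Re(B) = 56075. Answer: A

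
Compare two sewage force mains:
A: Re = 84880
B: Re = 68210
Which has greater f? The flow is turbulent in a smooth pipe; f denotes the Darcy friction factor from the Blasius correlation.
f(A) = 0.01851, f(B) = 0.01955. Answer: B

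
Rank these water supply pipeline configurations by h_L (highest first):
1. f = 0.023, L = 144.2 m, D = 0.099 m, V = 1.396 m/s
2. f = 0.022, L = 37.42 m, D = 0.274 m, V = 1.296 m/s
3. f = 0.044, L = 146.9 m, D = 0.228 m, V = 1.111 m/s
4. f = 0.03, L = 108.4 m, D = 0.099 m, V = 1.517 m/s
Case 1: h_L = 3.328 m
Case 2: h_L = 0.2572 m
Case 3: h_L = 1.783 m
Case 4: h_L = 3.853 m
Ranking (highest first): 4, 1, 3, 2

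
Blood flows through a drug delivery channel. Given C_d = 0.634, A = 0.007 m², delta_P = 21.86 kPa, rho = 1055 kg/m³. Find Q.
Formula: Q = C_d A \sqrt{\frac{2 \Delta P}{\rho}}
Q = 0.634·0.007·√(2·(21.86·1000)/1055)·1000 = 28.57 L/s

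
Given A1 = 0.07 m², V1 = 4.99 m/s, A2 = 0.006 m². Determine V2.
Formula: V_2 = \frac{A_1 V_1}{A_2}
V2 = 0.07·4.99/0.006 = 58.22 m/s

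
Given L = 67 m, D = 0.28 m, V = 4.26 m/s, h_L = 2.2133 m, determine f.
Formula: h_L = f \frac{L}{D} \frac{V^2}{2g}
Substituting knowns: 2.2133 = f·(67/0.28)·4.26²/(2·9.81)
Solving for f: f = 2.2133·2·9.81/((67/0.28)·4.26²) = 0.01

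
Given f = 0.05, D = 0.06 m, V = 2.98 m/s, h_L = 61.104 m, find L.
Formula: h_L = f \frac{L}{D} \frac{V^2}{2g}
Substituting knowns: 61.104 = 0.05·(L/0.06)·2.98²/(2·9.81)
Solving for L: L = 61.104·2·9.81·0.06/(0.05·2.98²) = 162 m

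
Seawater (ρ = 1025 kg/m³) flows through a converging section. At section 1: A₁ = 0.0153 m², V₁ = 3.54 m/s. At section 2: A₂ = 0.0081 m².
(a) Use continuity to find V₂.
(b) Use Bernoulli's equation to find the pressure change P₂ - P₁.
(a) Continuity: A₁V₁=A₂V₂ -> V₂=A₁V₁/A₂=0.0153*3.54/0.0081=6.69 m/s
(b) Bernoulli: P₂-P₁=0.5*rho*(V₁^2-V₂^2)/1000=0.5*1025*(3.54^2-6.69^2)/1000=-16.52 kPa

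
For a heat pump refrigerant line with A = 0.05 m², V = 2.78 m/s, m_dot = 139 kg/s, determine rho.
Formula: \dot{m} = \rho A V
Substituting knowns: 139 = rho·0.05·2.78
Solving for rho: rho = 139/(0.05·2.78) = 1000 kg/m³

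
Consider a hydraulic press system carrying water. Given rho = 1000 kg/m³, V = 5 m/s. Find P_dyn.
Formula: P_{dyn} = \frac{1}{2} \rho V^2
P_dyn = 0.5·1000·5²/1000 = 12.5 kPa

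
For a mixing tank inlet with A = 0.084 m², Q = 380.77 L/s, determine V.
Formula: Q = A V
Substituting knowns: 380.77 = 0.084·V·1000
Solving for V: V = (380.77/1000)/0.084 = 4.533 m/s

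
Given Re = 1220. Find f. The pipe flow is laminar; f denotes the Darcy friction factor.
Formula: f = \frac{64}{Re}
f = 64/1220 = 0.05246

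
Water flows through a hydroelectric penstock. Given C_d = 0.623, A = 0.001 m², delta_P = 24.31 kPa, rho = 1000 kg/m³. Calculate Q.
Formula: Q = C_d A \sqrt{\frac{2 \Delta P}{\rho}}
Q = 0.623·0.001·√(2·(24.31·1000)/1000)·1000 = 4.344 L/s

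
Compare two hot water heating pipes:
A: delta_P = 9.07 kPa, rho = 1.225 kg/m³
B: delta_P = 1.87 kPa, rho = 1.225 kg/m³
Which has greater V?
V(A) = 121.7 m/s, V(B) = 55.25 m/s. Answer: A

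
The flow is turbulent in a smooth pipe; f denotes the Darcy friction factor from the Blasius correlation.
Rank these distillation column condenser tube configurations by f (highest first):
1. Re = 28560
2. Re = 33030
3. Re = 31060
Case 1: f = 0.02431
Case 2: f = 0.02344
Case 3: f = 0.0238
Ranking (highest first): 1, 3, 2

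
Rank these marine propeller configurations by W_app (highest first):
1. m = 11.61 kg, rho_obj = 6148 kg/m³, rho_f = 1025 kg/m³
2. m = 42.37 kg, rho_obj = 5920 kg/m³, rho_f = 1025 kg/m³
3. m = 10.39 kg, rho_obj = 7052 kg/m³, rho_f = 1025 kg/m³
Case 1: W_app = 94.91 N
Case 2: W_app = 343.7 N
Case 3: W_app = 87.11 N
Ranking (highest first): 2, 1, 3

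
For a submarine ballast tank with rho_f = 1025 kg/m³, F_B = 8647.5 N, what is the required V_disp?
Formula: F_B = \rho_f g V_{disp}
Substituting knowns: 8647.5 = 1025·9.81·V_disp
Solving for V_disp: V_disp = 8647.5/(1025·9.81) = 0.86 m³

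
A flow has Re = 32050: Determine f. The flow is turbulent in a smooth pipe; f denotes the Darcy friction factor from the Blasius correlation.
Formula: f = \frac{0.316}{Re^{0.25}}
f = 0.316/32050^0.25 = 0.02362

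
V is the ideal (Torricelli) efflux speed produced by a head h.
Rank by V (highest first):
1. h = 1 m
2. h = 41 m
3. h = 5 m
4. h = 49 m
Case 1: V = 4.429 m/s
Case 2: V = 28.36 m/s
Case 3: V = 9.905 m/s
Case 4: V = 31.01 m/s
Ranking (highest first): 4, 2, 3, 1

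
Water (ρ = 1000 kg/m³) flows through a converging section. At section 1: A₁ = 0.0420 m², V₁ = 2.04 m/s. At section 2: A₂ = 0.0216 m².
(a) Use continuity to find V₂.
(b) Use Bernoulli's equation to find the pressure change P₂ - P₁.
(a) Continuity: A₁V₁=A₂V₂ -> V₂=A₁V₁/A₂=0.0420*2.04/0.0216=3.97 m/s
(b) Bernoulli: P₂-P₁=0.5*rho*(V₁^2-V₂^2)/1000=0.5*1000*(2.04^2-3.97^2)/1000=-5.8 kPa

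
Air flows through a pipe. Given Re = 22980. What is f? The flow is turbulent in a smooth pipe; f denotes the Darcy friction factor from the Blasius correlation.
Formula: f = \frac{0.316}{Re^{0.25}}
f = 0.316/22980^0.25 = 0.02567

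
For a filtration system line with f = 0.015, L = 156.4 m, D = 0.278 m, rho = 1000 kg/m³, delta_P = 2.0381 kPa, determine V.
Formula: \Delta P = f \frac{L}{D} \frac{\rho V^2}{2}
Substituting knowns: 2.0381 = 0.015·(156.4/0.278)·0.5·1000·V²/1000
Solving for V: V = √((2.0381·1000)/(0.015·(156.4/0.278)·0.5·1000)) = 0.695 m/s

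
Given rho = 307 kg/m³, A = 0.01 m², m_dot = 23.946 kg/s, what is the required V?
Formula: \dot{m} = \rho A V
Substituting knowns: 23.946 = 307·0.01·V
Solving for V: V = 23.946/(307·0.01) = 7.8 m/s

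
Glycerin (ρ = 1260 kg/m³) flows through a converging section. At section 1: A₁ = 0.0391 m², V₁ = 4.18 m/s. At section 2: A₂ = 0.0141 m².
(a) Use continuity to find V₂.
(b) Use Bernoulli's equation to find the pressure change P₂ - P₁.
(a) Continuity: A₁V₁=A₂V₂ -> V₂=A₁V₁/A₂=0.0391*4.18/0.0141=11.59 m/s
(b) Bernoulli: P₂-P₁=0.5*rho*(V₁^2-V₂^2)/1000=0.5*1260*(4.18^2-11.59^2)/1000=-73.62 kPa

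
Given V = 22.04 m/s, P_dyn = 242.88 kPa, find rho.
Formula: P_{dyn} = \frac{1}{2} \rho V^2
Substituting knowns: 242.88 = 0.5·rho·22.04²/1000
Solving for rho: rho = 2·(242.88·1000)/22.04² = 1000 kg/m³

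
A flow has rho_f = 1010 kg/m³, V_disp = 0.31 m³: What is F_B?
Formula: F_B = \rho_f g V_{disp}
F_B = 1010·9.81·0.31 = 3072 N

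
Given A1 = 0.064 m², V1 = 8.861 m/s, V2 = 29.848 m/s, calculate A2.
Formula: V_2 = \frac{A_1 V_1}{A_2}
Substituting knowns: 29.848 = 0.064·8.861/A2
Solving for A2: A2 = 0.064·8.861/29.848 = 0.019 m²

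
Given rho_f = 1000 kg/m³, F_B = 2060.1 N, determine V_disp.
Formula: F_B = \rho_f g V_{disp}
Substituting knowns: 2060.1 = 1000·9.81·V_disp
Solving for V_disp: V_disp = 2060.1/(1000·9.81) = 0.21 m³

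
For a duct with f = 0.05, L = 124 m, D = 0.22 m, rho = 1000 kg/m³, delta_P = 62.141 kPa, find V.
Formula: \Delta P = f \frac{L}{D} \frac{\rho V^2}{2}
Substituting knowns: 62.141 = 0.05·(124/0.22)·0.5·1000·V²/1000
Solving for V: V = √((62.141·1000)/(0.05·(124/0.22)·0.5·1000)) = 2.1 m/s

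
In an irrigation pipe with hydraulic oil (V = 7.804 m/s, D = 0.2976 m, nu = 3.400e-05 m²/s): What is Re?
Formula: Re = \frac{V D}{\nu}
Re = 7.804·0.2976/3.400e-05 = 68308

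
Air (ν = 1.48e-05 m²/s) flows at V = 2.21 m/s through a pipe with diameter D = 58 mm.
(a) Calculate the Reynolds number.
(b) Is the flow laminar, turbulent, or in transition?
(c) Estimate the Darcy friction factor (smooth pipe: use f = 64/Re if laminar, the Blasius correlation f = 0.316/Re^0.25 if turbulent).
(a) Re = V·D/ν = 2.21·0.058/1.48e-05 = 8660.8
(b) Flow regime: turbulent (Re > 4000)
(c) Friction factor: f = 0.316/Re^0.25 = 0.316/8660.8^0.25 = 0.03276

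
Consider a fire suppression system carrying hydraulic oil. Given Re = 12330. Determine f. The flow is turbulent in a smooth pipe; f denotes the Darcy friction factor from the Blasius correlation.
Formula: f = \frac{0.316}{Re^{0.25}}
f = 0.316/12330^0.25 = 0.02999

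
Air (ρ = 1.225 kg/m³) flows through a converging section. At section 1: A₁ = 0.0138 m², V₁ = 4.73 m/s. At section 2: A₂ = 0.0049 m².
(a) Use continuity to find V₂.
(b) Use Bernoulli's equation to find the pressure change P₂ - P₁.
(a) Continuity: A₁V₁=A₂V₂ -> V₂=A₁V₁/A₂=0.0138*4.73/0.0049=13.32 m/s
(b) Bernoulli: P₂-P₁=0.5*rho*(V₁^2-V₂^2)/1000=0.5*1.225*(4.73^2-13.32^2)/1000=-0.09497 kPa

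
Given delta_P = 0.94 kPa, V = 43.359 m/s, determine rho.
Formula: V = \sqrt{\frac{2 \Delta P}{\rho}}
Substituting knowns: 43.359 = √(2·(0.94·1000)/rho)
Solving for rho: rho = 2·(0.94·1000)/43.359² = 1 kg/m³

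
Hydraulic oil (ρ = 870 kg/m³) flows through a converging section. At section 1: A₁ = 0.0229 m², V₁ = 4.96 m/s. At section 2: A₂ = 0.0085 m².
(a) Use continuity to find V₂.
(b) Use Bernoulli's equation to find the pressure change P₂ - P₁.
(a) Continuity: A₁V₁=A₂V₂ -> V₂=A₁V₁/A₂=0.0229*4.96/0.0085=13.36 m/s
(b) Bernoulli: P₂-P₁=0.5*rho*(V₁^2-V₂^2)/1000=0.5*870*(4.96^2-13.36^2)/1000=-66.94 kPa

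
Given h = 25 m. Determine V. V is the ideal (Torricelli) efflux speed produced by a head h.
Formula: V = \sqrt{2 g h}
V = √(2·9.81·25) = 22.15 m/s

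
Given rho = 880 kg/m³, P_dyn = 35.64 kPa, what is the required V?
Formula: P_{dyn} = \frac{1}{2} \rho V^2
Substituting knowns: 35.64 = 0.5·880·V²/1000
Solving for V: V = √(2·(35.64·1000)/880) = 9 m/s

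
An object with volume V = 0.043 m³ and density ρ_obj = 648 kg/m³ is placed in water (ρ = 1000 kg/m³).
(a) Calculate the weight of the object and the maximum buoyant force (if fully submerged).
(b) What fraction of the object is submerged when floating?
(a) W=rho_obj*g*V=648*9.81*0.043=273.3 N; F_B(max)=rho*g*V=1000*9.81*0.043=421.8 N
(b) Floating fraction=rho_obj/rho=648/1000=0.648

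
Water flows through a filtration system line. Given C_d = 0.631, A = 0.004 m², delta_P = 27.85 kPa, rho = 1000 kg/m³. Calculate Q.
Formula: Q = C_d A \sqrt{\frac{2 \Delta P}{\rho}}
Q = 0.631·0.004·√(2·(27.85·1000)/1000)·1000 = 18.84 L/s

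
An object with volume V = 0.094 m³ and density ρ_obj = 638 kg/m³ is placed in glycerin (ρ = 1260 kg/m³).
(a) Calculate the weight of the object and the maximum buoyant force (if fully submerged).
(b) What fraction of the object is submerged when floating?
(a) W=rho_obj*g*V=638*9.81*0.094=588.3 N; F_B(max)=rho*g*V=1260*9.81*0.094=1161.9 N
(b) Floating fraction=rho_obj/rho=638/1260=0.506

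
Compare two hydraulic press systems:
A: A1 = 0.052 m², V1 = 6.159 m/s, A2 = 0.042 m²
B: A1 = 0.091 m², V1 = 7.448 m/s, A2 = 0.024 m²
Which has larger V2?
V2(A) = 7.625 m/s, V2(B) = 28.24 m/s. Answer: B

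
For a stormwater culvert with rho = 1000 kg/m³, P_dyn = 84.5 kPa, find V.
Formula: P_{dyn} = \frac{1}{2} \rho V^2
Substituting knowns: 84.5 = 0.5·1000·V²/1000
Solving for V: V = √(2·(84.5·1000)/1000) = 13 m/s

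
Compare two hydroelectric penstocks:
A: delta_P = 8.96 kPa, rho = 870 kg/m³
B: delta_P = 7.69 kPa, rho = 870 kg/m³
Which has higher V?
V(A) = 4.538 m/s, V(B) = 4.205 m/s. Answer: A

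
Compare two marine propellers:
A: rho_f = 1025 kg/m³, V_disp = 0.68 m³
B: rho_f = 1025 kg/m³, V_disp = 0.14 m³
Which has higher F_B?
F_B(A) = 6838 N, F_B(B) = 1408 N. Answer: A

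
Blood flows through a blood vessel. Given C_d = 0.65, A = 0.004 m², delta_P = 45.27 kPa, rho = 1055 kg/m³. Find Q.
Formula: Q = C_d A \sqrt{\frac{2 \Delta P}{\rho}}
Q = 0.65·0.004·√(2·(45.27·1000)/1055)·1000 = 24.09 L/s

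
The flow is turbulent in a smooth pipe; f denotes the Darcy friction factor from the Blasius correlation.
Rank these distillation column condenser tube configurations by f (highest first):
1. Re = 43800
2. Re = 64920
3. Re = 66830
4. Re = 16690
Case 1: f = 0.02184
Case 2: f = 0.0198
Case 3: f = 0.01965
Case 4: f = 0.0278
Ranking (highest first): 4, 1, 2, 3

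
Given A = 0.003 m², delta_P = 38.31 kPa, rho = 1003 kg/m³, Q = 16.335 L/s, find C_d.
Formula: Q = C_d A \sqrt{\frac{2 \Delta P}{\rho}}
Substituting knowns: 16.335 = C_d·0.003·√(2·(38.31·1000)/1003)·1000
Solving for C_d: C_d = (16.335/1000)/(0.003·√(2·(38.31·1000)/1003)) = 0.623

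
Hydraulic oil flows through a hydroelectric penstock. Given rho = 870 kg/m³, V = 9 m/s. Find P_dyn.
Formula: P_{dyn} = \frac{1}{2} \rho V^2
P_dyn = 0.5·870·9²/1000 = 35.23 kPa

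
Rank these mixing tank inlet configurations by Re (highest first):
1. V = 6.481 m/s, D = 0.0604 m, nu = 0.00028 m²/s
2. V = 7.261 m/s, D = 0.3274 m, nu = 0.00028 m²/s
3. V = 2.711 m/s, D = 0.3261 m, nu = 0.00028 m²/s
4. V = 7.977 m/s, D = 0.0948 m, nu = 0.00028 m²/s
Case 1: Re = 1398
Case 2: Re = 8490
Case 3: Re = 3157
Case 4: Re = 2701
Ranking (highest first): 2, 3, 4, 1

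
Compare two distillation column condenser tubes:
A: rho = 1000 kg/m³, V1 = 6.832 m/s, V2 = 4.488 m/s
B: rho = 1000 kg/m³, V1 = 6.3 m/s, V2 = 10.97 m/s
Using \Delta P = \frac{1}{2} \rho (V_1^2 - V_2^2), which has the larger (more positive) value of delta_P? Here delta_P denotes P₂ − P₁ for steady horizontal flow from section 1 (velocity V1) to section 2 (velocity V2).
delta_P(A) = 13.27 kPa, delta_P(B) = -40.33 kPa. Answer: A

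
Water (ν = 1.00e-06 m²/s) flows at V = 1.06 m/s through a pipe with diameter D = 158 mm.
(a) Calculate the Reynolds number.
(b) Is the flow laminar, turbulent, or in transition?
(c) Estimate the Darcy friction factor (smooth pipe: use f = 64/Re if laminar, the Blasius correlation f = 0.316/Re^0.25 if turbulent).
(a) Re = V·D/ν = 1.06·0.158/1.00e-06 = 167480
(b) Flow regime: turbulent (Re > 4000)
(c) Friction factor: f = 0.316/Re^0.25 = 0.316/167480^0.25 = 0.01562 (Blasius is strictly valid for Re ≲ 1e5; used here as the smooth-pipe estimate the problem specifies)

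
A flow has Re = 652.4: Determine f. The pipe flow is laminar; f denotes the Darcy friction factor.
Formula: f = \frac{64}{Re}
f = 64/652.4 = 0.0981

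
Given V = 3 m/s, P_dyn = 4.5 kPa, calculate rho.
Formula: P_{dyn} = \frac{1}{2} \rho V^2
Substituting knowns: 4.5 = 0.5·rho·3²/1000
Solving for rho: rho = 2·(4.5·1000)/3² = 1000 kg/m³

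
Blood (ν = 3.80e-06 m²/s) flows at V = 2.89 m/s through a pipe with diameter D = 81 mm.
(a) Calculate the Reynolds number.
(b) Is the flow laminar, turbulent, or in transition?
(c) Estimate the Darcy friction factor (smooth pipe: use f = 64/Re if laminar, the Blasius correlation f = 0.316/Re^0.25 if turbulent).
(a) Re = V·D/ν = 2.89·0.081/3.80e-06 = 61603
(b) Flow regime: turbulent (Re > 4000)
(c) Friction factor: f = 0.316/Re^0.25 = 0.316/61603^0.25 = 0.02006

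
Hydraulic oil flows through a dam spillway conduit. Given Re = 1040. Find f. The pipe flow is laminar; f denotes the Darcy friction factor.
Formula: f = \frac{64}{Re}
f = 64/1040 = 0.06154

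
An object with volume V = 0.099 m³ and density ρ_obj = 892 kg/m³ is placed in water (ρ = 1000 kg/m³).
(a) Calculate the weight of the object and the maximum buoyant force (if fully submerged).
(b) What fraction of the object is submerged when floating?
(a) W=rho_obj*g*V=892*9.81*0.099=866.3 N; F_B(max)=rho*g*V=1000*9.81*0.099=971.2 N
(b) Floating fraction=rho_obj/rho=892/1000=0.892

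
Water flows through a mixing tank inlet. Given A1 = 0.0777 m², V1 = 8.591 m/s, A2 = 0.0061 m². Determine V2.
Formula: V_2 = \frac{A_1 V_1}{A_2}
V2 = 0.0777·8.591/0.0061 = 109.4 m/s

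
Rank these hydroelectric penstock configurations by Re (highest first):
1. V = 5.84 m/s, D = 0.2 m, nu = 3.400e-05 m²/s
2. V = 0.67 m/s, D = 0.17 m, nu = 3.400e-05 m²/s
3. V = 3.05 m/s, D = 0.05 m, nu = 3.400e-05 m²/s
Case 1: Re = 34353
Case 2: Re = 3350
Case 3: Re = 4485
Ranking (highest first): 1, 3, 2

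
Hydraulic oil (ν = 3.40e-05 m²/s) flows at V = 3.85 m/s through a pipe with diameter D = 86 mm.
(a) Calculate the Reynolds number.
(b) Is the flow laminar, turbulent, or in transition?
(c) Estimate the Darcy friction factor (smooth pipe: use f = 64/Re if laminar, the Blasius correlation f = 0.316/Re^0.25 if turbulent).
(a) Re = V·D/ν = 3.85·0.086/3.40e-05 = 9738.2
(b) Flow regime: turbulent (Re > 4000)
(c) Friction factor: f = 0.316/Re^0.25 = 0.316/9738.2^0.25 = 0.03181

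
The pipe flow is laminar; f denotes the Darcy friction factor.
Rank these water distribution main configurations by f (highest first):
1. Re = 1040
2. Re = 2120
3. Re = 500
Case 1: f = 0.06154
Case 2: f = 0.03019
Case 3: f = 0.128
Ranking (highest first): 3, 1, 2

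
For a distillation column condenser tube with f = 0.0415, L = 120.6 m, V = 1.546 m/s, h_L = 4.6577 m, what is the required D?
Formula: h_L = f \frac{L}{D} \frac{V^2}{2g}
Substituting knowns: 4.6577 = 0.0415·(120.6/D)·1.546²/(2·9.81)
Solving for D: D = 0.0415·120.6·1.546²/(2·9.81·4.6577) = 0.1309 m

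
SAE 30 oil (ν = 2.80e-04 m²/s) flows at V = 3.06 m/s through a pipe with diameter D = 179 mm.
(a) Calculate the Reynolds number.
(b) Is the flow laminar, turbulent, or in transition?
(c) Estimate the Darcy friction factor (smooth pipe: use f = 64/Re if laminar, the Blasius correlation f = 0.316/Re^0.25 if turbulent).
(a) Re = V·D/ν = 3.06·0.179/2.80e-04 = 1956.2
(b) Flow regime: laminar (Re < 2300)
(c) Friction factor: f = 64/Re = 64/1956.2 = 0.03272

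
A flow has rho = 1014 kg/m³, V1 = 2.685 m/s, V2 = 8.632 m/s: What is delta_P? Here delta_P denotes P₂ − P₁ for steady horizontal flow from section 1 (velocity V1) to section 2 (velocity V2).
Formula: \Delta P = \frac{1}{2} \rho (V_1^2 - V_2^2)
delta_P = 0.5·1014·(2.685² − 8.632²)/1000 = -34.12 kPa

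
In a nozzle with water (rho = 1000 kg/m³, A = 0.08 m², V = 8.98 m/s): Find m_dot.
Formula: \dot{m} = \rho A V
m_dot = 1000·0.08·8.98 = 718.4 kg/s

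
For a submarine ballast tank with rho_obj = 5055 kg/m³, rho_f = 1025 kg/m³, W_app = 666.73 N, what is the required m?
Formula: W_{app} = mg\left(1 - \frac{\rho_f}{\rho_{obj}}\right)
Substituting knowns: 666.73 = m·9.81·(1 − 1025/5055)
Solving for m: m = 666.73/(9.81·(1 − 1025/5055)) = 85.25 kg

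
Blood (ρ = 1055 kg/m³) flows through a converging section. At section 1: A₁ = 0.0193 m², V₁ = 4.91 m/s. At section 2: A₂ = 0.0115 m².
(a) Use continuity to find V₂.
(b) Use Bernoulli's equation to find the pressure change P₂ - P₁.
(a) Continuity: A₁V₁=A₂V₂ -> V₂=A₁V₁/A₂=0.0193*4.91/0.0115=8.24 m/s
(b) Bernoulli: P₂-P₁=0.5*rho*(V₁^2-V₂^2)/1000=0.5*1055*(4.91^2-8.24^2)/1000=-23.1 kPa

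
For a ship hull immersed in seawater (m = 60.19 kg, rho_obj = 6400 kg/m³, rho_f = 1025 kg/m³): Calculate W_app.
Formula: W_{app} = mg\left(1 - \frac{\rho_f}{\rho_{obj}}\right)
W_app = 60.19·9.81·(1 − 1025/6400) = 495.9 N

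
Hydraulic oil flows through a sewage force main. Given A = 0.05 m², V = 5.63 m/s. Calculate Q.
Formula: Q = A V
Q = 0.05·5.63·1000 = 281.5 L/s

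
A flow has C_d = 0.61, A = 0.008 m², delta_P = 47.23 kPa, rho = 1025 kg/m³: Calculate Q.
Formula: Q = C_d A \sqrt{\frac{2 \Delta P}{\rho}}
Q = 0.61·0.008·√(2·(47.23·1000)/1025)·1000 = 46.85 L/s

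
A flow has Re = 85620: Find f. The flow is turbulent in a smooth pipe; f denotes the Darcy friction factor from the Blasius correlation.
Formula: f = \frac{0.316}{Re^{0.25}}
f = 0.316/85620^0.25 = 0.01847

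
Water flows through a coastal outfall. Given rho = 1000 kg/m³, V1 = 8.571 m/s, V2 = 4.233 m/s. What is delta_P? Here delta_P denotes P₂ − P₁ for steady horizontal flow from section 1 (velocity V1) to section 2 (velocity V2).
Formula: \Delta P = \frac{1}{2} \rho (V_1^2 - V_2^2)
delta_P = 0.5·1000·(8.571² − 4.233²)/1000 = 27.77 kPa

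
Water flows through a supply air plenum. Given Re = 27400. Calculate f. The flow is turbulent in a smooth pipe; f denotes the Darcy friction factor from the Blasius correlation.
Formula: f = \frac{0.316}{Re^{0.25}}
f = 0.316/27400^0.25 = 0.02456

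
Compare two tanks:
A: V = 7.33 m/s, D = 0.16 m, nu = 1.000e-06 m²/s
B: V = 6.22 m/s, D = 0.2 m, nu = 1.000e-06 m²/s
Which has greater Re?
Re(A) = 1.173e+06, Re(B) = 1.244e+06. Answer: B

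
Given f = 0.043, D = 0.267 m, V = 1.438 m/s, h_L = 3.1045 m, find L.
Formula: h_L = f \frac{L}{D} \frac{V^2}{2g}
Substituting knowns: 3.1045 = 0.043·(L/0.267)·1.438²/(2·9.81)
Solving for L: L = 3.1045·2·9.81·0.267/(0.043·1.438²) = 182.9 m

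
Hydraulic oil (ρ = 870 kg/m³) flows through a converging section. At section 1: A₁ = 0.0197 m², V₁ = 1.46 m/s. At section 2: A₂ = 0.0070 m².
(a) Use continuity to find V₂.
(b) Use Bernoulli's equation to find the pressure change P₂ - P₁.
(a) Continuity: A₁V₁=A₂V₂ -> V₂=A₁V₁/A₂=0.0197*1.46/0.0070=4.11 m/s
(b) Bernoulli: P₂-P₁=0.5*rho*(V₁^2-V₂^2)/1000=0.5*870*(1.46^2-4.11^2)/1000=-6.421 kPa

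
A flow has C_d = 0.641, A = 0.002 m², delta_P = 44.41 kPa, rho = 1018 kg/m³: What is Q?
Formula: Q = C_d A \sqrt{\frac{2 \Delta P}{\rho}}
Q = 0.641·0.002·√(2·(44.41·1000)/1018)·1000 = 11.97 L/s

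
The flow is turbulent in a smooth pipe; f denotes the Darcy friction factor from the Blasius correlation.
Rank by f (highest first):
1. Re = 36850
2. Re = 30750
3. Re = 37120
Case 1: f = 0.02281
Case 2: f = 0.02386
Case 3: f = 0.02277
Ranking (highest first): 2, 1, 3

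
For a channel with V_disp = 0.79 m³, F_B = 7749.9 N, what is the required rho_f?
Formula: F_B = \rho_f g V_{disp}
Substituting knowns: 7749.9 = rho_f·9.81·0.79
Solving for rho_f: rho_f = 7749.9/(9.81·0.79) = 1000 kg/m³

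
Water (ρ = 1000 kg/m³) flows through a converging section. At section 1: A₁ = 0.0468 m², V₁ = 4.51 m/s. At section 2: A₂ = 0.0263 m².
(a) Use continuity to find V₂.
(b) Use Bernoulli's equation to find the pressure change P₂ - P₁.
(a) Continuity: A₁V₁=A₂V₂ -> V₂=A₁V₁/A₂=0.0468*4.51/0.0263=8.03 m/s
(b) Bernoulli: P₂-P₁=0.5*rho*(V₁^2-V₂^2)/1000=0.5*1000*(4.51^2-8.03^2)/1000=-22.07 kPa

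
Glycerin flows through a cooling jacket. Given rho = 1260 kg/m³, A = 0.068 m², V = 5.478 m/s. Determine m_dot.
Formula: \dot{m} = \rho A V
m_dot = 1260·0.068·5.478 = 469.4 kg/s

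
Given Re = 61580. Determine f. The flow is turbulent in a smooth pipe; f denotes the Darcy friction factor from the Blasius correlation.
Formula: f = \frac{0.316}{Re^{0.25}}
f = 0.316/61580^0.25 = 0.02006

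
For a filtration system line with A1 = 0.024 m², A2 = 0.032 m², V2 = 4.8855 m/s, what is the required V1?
Formula: V_2 = \frac{A_1 V_1}{A_2}
Substituting knowns: 4.8855 = 0.024·V1/0.032
Solving for V1: V1 = 4.8855·0.032/0.024 = 6.514 m/s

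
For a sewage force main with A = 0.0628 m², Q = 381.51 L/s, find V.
Formula: Q = A V
Substituting knowns: 381.51 = 0.0628·V·1000
Solving for V: V = (381.51/1000)/0.0628 = 6.075 m/s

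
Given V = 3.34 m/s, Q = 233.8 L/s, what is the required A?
Formula: Q = A V
Substituting knowns: 233.8 = A·3.34·1000
Solving for A: A = (233.8/1000)/3.34 = 0.07 m²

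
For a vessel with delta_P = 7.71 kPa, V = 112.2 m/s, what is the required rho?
Formula: V = \sqrt{\frac{2 \Delta P}{\rho}}
Substituting knowns: 112.2 = √(2·(7.71·1000)/rho)
Solving for rho: rho = 2·(7.71·1000)/112.2² = 1.225 kg/m³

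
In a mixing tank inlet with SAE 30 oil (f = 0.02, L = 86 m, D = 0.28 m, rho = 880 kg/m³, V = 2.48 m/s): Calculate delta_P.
Formula: \Delta P = f \frac{L}{D} \frac{\rho V^2}{2}
delta_P = 0.02·(86/0.28)·0.5·880·2.48²/1000 = 16.62 kPa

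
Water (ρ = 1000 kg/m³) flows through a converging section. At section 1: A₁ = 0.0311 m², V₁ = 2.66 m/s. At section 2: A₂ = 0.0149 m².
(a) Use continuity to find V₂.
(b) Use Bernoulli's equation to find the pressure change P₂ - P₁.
(a) Continuity: A₁V₁=A₂V₂ -> V₂=A₁V₁/A₂=0.0311*2.66/0.0149=5.55 m/s
(b) Bernoulli: P₂-P₁=0.5*rho*(V₁^2-V₂^2)/1000=0.5*1000*(2.66^2-5.55^2)/1000=-11.86 kPa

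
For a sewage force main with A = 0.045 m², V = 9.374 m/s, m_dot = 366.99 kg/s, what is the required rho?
Formula: \dot{m} = \rho A V
Substituting knowns: 366.99 = rho·0.045·9.374
Solving for rho: rho = 366.99/(0.045·9.374) = 870 kg/m³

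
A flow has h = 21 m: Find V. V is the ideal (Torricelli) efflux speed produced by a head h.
Formula: V = \sqrt{2 g h}
V = √(2·9.81·21) = 20.3 m/s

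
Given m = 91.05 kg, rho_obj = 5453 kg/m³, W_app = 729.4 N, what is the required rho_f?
Formula: W_{app} = mg\left(1 - \frac{\rho_f}{\rho_{obj}}\right)
Substituting knowns: 729.4 = 91.05·9.81·(1 − rho_f/5453)
Solving for rho_f: rho_f = 5453·(1 − 729.4/(91.05·9.81)) = 1000 kg/m³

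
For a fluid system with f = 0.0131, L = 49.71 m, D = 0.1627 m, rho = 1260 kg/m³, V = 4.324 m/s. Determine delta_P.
Formula: \Delta P = f \frac{L}{D} \frac{\rho V^2}{2}
delta_P = 0.0131·(49.71/0.1627)·0.5·1260·4.324²/1000 = 47.15 kPa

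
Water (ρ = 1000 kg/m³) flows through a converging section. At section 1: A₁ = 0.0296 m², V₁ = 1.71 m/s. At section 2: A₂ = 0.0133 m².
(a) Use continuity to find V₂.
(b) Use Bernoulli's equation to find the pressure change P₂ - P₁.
(a) Continuity: A₁V₁=A₂V₂ -> V₂=A₁V₁/A₂=0.0296*1.71/0.0133=3.81 m/s
(b) Bernoulli: P₂-P₁=0.5*rho*(V₁^2-V₂^2)/1000=0.5*1000*(1.71^2-3.81^2)/1000=-5.796 kPa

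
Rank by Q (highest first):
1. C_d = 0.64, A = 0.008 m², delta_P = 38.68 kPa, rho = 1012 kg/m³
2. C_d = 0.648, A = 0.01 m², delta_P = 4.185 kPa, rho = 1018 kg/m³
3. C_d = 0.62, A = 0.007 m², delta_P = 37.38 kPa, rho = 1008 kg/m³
Case 1: Q = 44.76 L/s
Case 2: Q = 18.58 L/s
Case 3: Q = 37.38 L/s
Ranking (highest first): 1, 3, 2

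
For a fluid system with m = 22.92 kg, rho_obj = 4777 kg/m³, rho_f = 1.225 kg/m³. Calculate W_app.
Formula: W_{app} = mg\left(1 - \frac{\rho_f}{\rho_{obj}}\right)
W_app = 22.92·9.81·(1 − 1.225/4777) = 224.8 N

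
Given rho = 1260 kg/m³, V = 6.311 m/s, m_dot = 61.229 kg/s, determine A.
Formula: \dot{m} = \rho A V
Substituting knowns: 61.229 = 1260·A·6.311
Solving for A: A = 61.229/(1260·6.311) = 0.0077 m²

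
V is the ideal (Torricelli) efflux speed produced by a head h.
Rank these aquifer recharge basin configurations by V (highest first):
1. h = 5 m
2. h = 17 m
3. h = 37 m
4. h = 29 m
Case 1: V = 9.905 m/s
Case 2: V = 18.26 m/s
Case 3: V = 26.94 m/s
Case 4: V = 23.85 m/s
Ranking (highest first): 3, 4, 2, 1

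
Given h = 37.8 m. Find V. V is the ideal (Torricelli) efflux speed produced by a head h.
Formula: V = \sqrt{2 g h}
V = √(2·9.81·37.8) = 27.23 m/s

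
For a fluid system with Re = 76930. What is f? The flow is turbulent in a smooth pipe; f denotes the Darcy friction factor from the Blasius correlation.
Formula: f = \frac{0.316}{Re^{0.25}}
f = 0.316/76930^0.25 = 0.01897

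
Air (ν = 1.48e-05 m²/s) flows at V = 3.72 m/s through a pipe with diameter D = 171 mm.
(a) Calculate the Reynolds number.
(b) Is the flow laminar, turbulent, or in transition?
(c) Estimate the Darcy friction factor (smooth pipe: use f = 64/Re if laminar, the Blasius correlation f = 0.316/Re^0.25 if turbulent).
(a) Re = V·D/ν = 3.72·0.171/1.48e-05 = 42981
(b) Flow regime: turbulent (Re > 4000)
(c) Friction factor: f = 0.316/Re^0.25 = 0.316/42981^0.25 = 0.02195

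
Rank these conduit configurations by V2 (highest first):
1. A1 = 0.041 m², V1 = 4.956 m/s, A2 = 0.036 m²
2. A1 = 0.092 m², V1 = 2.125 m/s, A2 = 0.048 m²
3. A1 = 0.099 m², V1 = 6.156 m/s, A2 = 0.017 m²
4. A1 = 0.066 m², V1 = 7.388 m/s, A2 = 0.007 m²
Case 1: V2 = 5.644 m/s
Case 2: V2 = 4.073 m/s
Case 3: V2 = 35.85 m/s
Case 4: V2 = 69.66 m/s
Ranking (highest first): 4, 3, 1, 2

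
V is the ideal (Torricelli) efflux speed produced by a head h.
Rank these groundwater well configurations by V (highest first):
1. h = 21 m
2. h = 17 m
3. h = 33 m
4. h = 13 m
Case 1: V = 20.3 m/s
Case 2: V = 18.26 m/s
Case 3: V = 25.45 m/s
Case 4: V = 15.97 m/s
Ranking (highest first): 3, 1, 2, 4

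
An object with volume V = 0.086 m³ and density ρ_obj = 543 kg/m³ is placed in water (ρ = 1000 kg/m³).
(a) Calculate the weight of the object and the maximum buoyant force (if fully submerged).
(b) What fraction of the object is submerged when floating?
(a) W=rho_obj*g*V=543*9.81*0.086=458.1 N; F_B(max)=rho*g*V=1000*9.81*0.086=843.7 N
(b) Floating fraction=rho_obj/rho=543/1000=0.543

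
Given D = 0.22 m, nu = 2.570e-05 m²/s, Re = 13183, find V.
Formula: Re = \frac{V D}{\nu}
Substituting knowns: 13183 = V·0.22/2.570e-05
Solving for V: V = 13183·2.570e-05/0.22 = 1.54 m/s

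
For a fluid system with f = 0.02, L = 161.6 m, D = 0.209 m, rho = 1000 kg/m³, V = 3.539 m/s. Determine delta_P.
Formula: \Delta P = f \frac{L}{D} \frac{\rho V^2}{2}
delta_P = 0.02·(161.6/0.209)·0.5·1000·3.539²/1000 = 96.84 kPa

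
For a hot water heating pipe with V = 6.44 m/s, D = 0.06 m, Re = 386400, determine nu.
Formula: Re = \frac{V D}{\nu}
Substituting knowns: 386400 = 6.44·0.06/nu
Solving for nu: nu = 6.44·0.06/386400 = 1.000e-06 m²/s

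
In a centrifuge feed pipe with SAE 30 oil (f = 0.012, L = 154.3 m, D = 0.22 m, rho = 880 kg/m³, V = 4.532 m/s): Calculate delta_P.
Formula: \Delta P = f \frac{L}{D} \frac{\rho V^2}{2}
delta_P = 0.012·(154.3/0.22)·0.5·880·4.532²/1000 = 76.06 kPa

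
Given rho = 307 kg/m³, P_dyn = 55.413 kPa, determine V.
Formula: P_{dyn} = \frac{1}{2} \rho V^2
Substituting knowns: 55.413 = 0.5·307·V²/1000
Solving for V: V = √(2·(55.413·1000)/307) = 19 m/s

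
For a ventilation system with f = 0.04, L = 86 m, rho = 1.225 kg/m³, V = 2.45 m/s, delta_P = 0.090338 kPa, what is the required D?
Formula: \Delta P = f \frac{L}{D} \frac{\rho V^2}{2}
Substituting knowns: 0.090338 = 0.04·(86/D)·0.5·1.225·2.45²/1000
Solving for D: D = 0.04·86·0.5·1.225·2.45²/(0.090338·1000) = 0.14 m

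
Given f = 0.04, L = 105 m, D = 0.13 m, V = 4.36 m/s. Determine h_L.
Formula: h_L = f \frac{L}{D} \frac{V^2}{2g}
h_L = 0.04·(105/0.13)·4.36²/(2·9.81) = 31.3 m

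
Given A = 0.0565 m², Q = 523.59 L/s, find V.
Formula: Q = A V
Substituting knowns: 523.59 = 0.0565·V·1000
Solving for V: V = (523.59/1000)/0.0565 = 9.267 m/s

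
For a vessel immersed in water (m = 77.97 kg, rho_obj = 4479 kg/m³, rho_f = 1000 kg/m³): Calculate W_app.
Formula: W_{app} = mg\left(1 - \frac{\rho_f}{\rho_{obj}}\right)
W_app = 77.97·9.81·(1 − 1000/4479) = 594.1 N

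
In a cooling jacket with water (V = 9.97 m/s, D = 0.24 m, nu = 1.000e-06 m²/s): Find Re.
Formula: Re = \frac{V D}{\nu}
Re = 9.97·0.24/1.000e-06 = 2.393e+06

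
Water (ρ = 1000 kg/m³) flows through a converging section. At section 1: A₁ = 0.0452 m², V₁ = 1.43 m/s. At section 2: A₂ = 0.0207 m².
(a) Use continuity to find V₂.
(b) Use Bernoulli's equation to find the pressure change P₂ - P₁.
(a) Continuity: A₁V₁=A₂V₂ -> V₂=A₁V₁/A₂=0.0452*1.43/0.0207=3.12 m/s
(b) Bernoulli: P₂-P₁=0.5*rho*(V₁^2-V₂^2)/1000=0.5*1000*(1.43^2-3.12^2)/1000=-3.845 kPa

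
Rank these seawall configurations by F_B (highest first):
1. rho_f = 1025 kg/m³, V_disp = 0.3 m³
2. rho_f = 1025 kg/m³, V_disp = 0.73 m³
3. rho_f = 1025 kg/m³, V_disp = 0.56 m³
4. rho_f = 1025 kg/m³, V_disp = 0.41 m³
Case 1: F_B = 3017 N
Case 2: F_B = 7340 N
Case 3: F_B = 5631 N
Case 4: F_B = 4123 N
Ranking (highest first): 2, 3, 4, 1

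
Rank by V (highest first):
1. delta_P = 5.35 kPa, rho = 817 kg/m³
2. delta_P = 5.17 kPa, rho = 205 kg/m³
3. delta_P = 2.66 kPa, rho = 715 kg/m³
Case 1: V = 3.619 m/s
Case 2: V = 7.102 m/s
Case 3: V = 2.728 m/s
Ranking (highest first): 2, 1, 3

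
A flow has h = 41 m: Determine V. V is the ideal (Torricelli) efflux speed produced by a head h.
Formula: V = \sqrt{2 g h}
V = √(2·9.81·41) = 28.36 m/s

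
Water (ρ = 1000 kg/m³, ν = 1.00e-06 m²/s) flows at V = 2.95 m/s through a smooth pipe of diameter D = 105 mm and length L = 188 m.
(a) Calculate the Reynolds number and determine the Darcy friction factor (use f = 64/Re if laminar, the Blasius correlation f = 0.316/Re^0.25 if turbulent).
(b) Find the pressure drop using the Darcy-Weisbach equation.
(a) Re = V·D/ν = 2.95·0.105/1.00e-06 = 309750 → turbulent (Re > 4000); f = 0.316/Re^0.25 = 0.316/309750^0.25 = 0.013395 (Blasius is strictly valid for Re ≲ 1e5; used here as the smooth-pipe estimate the problem specifies)
(b) Darcy-Weisbach: ΔP = f·(L/D)·½ρV²/1000 = 0.013395·(188/0.105)·½·1000·2.95²/1000 = 104.4 kPa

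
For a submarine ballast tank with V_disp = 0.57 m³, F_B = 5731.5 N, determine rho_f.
Formula: F_B = \rho_f g V_{disp}
Substituting knowns: 5731.5 = rho_f·9.81·0.57
Solving for rho_f: rho_f = 5731.5/(9.81·0.57) = 1025 kg/m³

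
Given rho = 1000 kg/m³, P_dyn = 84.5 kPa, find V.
Formula: P_{dyn} = \frac{1}{2} \rho V^2
Substituting knowns: 84.5 = 0.5·1000·V²/1000
Solving for V: V = √(2·(84.5·1000)/1000) = 13 m/s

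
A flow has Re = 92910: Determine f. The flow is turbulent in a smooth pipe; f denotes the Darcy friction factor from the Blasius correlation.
Formula: f = \frac{0.316}{Re^{0.25}}
f = 0.316/92910^0.25 = 0.0181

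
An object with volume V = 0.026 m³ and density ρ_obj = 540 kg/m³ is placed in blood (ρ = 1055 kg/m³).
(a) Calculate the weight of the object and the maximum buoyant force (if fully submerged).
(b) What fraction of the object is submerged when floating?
(a) W=rho_obj*g*V=540*9.81*0.026=137.7 N; F_B(max)=rho*g*V=1055*9.81*0.026=269.1 N
(b) Floating fraction=rho_obj/rho=540/1055=0.512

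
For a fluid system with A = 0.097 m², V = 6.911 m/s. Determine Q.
Formula: Q = A V
Q = 0.097·6.911·1000 = 670.4 L/s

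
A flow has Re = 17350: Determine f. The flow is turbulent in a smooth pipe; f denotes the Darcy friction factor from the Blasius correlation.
Formula: f = \frac{0.316}{Re^{0.25}}
f = 0.316/17350^0.25 = 0.02753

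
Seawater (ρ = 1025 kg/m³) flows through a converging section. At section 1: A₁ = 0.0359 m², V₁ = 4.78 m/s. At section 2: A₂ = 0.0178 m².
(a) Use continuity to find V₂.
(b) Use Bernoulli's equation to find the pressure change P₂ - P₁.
(a) Continuity: A₁V₁=A₂V₂ -> V₂=A₁V₁/A₂=0.0359*4.78/0.0178=9.64 m/s
(b) Bernoulli: P₂-P₁=0.5*rho*(V₁^2-V₂^2)/1000=0.5*1025*(4.78^2-9.64^2)/1000=-35.92 kPa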